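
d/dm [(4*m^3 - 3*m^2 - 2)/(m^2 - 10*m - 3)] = 2*(2*m^4 - 40*m^3 - 3*m^2 + 11*m - 10)/(m^4 - 20*m^3 + 94*m^2 + 60*m + 9)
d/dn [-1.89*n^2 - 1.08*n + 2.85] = -3.78*n - 1.08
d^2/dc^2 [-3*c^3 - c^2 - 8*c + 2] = -18*c - 2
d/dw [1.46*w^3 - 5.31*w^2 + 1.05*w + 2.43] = 4.38*w^2 - 10.62*w + 1.05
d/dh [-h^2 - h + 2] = -2*h - 1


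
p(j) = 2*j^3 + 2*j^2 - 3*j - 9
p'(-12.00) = 813.00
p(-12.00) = -3141.00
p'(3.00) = 63.00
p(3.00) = 54.00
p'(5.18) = 178.71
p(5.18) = 307.11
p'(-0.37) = -3.66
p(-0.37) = -7.72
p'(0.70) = 2.74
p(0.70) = -9.43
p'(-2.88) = 35.25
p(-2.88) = -31.55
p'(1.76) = 22.63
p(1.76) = 2.82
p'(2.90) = 59.06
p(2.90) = 47.90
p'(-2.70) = 29.94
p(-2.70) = -25.69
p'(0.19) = -2.02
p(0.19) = -9.48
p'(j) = 6*j^2 + 4*j - 3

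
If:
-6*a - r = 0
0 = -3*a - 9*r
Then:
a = 0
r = 0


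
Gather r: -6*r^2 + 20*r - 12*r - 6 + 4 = -6*r^2 + 8*r - 2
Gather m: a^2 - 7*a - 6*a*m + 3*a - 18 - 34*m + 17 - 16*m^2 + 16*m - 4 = a^2 - 4*a - 16*m^2 + m*(-6*a - 18) - 5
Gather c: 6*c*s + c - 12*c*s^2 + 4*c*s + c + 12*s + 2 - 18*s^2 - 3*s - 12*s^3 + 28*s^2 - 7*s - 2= c*(-12*s^2 + 10*s + 2) - 12*s^3 + 10*s^2 + 2*s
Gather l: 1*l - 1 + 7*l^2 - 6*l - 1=7*l^2 - 5*l - 2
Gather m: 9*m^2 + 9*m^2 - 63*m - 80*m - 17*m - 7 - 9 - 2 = 18*m^2 - 160*m - 18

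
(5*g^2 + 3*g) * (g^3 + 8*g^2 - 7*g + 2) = 5*g^5 + 43*g^4 - 11*g^3 - 11*g^2 + 6*g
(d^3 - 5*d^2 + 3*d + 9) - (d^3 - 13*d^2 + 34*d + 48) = 8*d^2 - 31*d - 39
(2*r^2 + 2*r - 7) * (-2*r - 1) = -4*r^3 - 6*r^2 + 12*r + 7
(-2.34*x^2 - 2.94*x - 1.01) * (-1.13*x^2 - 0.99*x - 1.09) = 2.6442*x^4 + 5.6388*x^3 + 6.6025*x^2 + 4.2045*x + 1.1009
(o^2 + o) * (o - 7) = o^3 - 6*o^2 - 7*o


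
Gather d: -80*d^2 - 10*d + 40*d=-80*d^2 + 30*d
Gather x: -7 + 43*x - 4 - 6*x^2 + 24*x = -6*x^2 + 67*x - 11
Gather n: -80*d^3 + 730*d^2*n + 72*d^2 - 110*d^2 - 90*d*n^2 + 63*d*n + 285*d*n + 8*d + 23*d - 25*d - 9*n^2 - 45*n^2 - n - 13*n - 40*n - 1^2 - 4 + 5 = -80*d^3 - 38*d^2 + 6*d + n^2*(-90*d - 54) + n*(730*d^2 + 348*d - 54)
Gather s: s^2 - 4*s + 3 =s^2 - 4*s + 3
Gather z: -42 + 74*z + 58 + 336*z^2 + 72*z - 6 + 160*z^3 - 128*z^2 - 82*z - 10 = 160*z^3 + 208*z^2 + 64*z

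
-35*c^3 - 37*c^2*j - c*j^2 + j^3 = (-7*c + j)*(c + j)*(5*c + j)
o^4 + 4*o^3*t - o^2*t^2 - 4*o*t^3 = o*(o - t)*(o + t)*(o + 4*t)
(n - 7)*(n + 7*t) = n^2 + 7*n*t - 7*n - 49*t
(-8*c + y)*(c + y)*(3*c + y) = -24*c^3 - 29*c^2*y - 4*c*y^2 + y^3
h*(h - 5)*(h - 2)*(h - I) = h^4 - 7*h^3 - I*h^3 + 10*h^2 + 7*I*h^2 - 10*I*h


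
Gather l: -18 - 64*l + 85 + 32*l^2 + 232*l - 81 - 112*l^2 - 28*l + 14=-80*l^2 + 140*l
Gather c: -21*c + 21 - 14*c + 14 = 35 - 35*c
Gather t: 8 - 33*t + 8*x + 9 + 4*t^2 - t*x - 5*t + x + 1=4*t^2 + t*(-x - 38) + 9*x + 18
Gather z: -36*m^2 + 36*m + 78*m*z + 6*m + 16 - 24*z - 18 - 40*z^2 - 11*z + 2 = -36*m^2 + 42*m - 40*z^2 + z*(78*m - 35)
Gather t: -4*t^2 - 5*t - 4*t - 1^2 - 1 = -4*t^2 - 9*t - 2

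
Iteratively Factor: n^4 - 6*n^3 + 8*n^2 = (n - 2)*(n^3 - 4*n^2) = n*(n - 2)*(n^2 - 4*n) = n*(n - 4)*(n - 2)*(n)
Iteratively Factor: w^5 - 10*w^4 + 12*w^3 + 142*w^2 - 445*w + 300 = (w - 3)*(w^4 - 7*w^3 - 9*w^2 + 115*w - 100) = (w - 3)*(w - 1)*(w^3 - 6*w^2 - 15*w + 100) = (w - 5)*(w - 3)*(w - 1)*(w^2 - w - 20) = (w - 5)*(w - 3)*(w - 1)*(w + 4)*(w - 5)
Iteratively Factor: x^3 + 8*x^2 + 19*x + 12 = (x + 4)*(x^2 + 4*x + 3) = (x + 1)*(x + 4)*(x + 3)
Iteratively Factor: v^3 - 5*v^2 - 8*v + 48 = (v - 4)*(v^2 - v - 12) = (v - 4)*(v + 3)*(v - 4)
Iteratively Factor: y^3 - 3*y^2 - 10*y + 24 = (y - 2)*(y^2 - y - 12) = (y - 2)*(y + 3)*(y - 4)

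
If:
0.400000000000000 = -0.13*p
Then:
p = -3.08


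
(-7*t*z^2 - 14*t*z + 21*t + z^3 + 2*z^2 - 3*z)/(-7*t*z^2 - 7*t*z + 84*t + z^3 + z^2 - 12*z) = (z^2 + 2*z - 3)/(z^2 + z - 12)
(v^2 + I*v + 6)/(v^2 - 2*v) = (v^2 + I*v + 6)/(v*(v - 2))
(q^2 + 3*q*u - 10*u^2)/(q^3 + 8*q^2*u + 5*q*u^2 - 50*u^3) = 1/(q + 5*u)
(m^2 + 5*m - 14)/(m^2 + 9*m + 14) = (m - 2)/(m + 2)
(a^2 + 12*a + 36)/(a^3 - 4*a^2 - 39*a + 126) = (a + 6)/(a^2 - 10*a + 21)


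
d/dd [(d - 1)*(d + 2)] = 2*d + 1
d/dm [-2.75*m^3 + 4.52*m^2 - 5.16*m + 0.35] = -8.25*m^2 + 9.04*m - 5.16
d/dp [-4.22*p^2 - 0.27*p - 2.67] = -8.44*p - 0.27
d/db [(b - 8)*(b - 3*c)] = 2*b - 3*c - 8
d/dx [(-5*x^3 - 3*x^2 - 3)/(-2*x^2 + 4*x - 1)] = (10*x^4 - 40*x^3 + 3*x^2 - 6*x + 12)/(4*x^4 - 16*x^3 + 20*x^2 - 8*x + 1)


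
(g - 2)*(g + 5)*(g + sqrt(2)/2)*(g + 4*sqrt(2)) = g^4 + 3*g^3 + 9*sqrt(2)*g^3/2 - 6*g^2 + 27*sqrt(2)*g^2/2 - 45*sqrt(2)*g + 12*g - 40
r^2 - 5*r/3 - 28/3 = (r - 4)*(r + 7/3)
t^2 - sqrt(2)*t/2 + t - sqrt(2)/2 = (t + 1)*(t - sqrt(2)/2)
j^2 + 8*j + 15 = (j + 3)*(j + 5)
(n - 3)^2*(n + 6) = n^3 - 27*n + 54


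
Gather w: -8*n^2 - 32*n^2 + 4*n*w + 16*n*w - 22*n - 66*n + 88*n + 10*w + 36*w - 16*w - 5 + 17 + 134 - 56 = -40*n^2 + w*(20*n + 30) + 90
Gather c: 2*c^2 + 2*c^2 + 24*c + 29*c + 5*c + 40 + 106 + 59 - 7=4*c^2 + 58*c + 198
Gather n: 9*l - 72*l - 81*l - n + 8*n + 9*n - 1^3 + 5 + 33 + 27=-144*l + 16*n + 64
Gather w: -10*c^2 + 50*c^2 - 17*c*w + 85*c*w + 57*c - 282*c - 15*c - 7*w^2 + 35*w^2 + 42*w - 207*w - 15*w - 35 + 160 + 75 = 40*c^2 - 240*c + 28*w^2 + w*(68*c - 180) + 200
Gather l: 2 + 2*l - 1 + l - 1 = 3*l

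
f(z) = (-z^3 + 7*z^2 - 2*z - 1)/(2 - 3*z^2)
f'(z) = 6*z*(-z^3 + 7*z^2 - 2*z - 1)/(2 - 3*z^2)^2 + (-3*z^2 + 14*z - 2)/(2 - 3*z^2) = (3*z^4 - 12*z^2 + 22*z - 4)/(9*z^4 - 12*z^2 + 4)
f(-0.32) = 0.23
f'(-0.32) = -4.27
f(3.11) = -1.13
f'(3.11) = 0.31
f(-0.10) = -0.37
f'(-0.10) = -1.63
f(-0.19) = -0.19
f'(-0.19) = -2.41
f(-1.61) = -4.25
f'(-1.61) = -1.51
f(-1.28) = -5.19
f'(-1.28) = -5.15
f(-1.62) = -4.23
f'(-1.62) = -1.46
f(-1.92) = -3.94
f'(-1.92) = -0.61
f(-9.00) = -5.45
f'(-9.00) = 0.32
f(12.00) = 1.73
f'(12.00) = 0.33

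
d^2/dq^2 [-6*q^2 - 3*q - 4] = -12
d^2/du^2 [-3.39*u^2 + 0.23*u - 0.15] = -6.78000000000000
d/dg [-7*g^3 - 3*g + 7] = -21*g^2 - 3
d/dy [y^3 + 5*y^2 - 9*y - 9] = 3*y^2 + 10*y - 9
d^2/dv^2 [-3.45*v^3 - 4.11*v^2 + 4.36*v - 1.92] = -20.7*v - 8.22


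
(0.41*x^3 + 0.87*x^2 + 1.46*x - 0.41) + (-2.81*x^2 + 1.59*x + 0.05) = 0.41*x^3 - 1.94*x^2 + 3.05*x - 0.36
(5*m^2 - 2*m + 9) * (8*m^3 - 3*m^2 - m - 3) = 40*m^5 - 31*m^4 + 73*m^3 - 40*m^2 - 3*m - 27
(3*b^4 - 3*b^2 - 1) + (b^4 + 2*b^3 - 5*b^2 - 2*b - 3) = 4*b^4 + 2*b^3 - 8*b^2 - 2*b - 4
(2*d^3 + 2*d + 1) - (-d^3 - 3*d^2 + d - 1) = 3*d^3 + 3*d^2 + d + 2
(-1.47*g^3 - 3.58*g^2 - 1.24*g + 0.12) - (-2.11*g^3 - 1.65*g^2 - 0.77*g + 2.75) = 0.64*g^3 - 1.93*g^2 - 0.47*g - 2.63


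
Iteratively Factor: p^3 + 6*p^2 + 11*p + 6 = (p + 1)*(p^2 + 5*p + 6) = (p + 1)*(p + 2)*(p + 3)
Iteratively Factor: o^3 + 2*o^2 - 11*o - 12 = (o + 4)*(o^2 - 2*o - 3) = (o + 1)*(o + 4)*(o - 3)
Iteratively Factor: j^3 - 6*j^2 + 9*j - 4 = (j - 4)*(j^2 - 2*j + 1) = (j - 4)*(j - 1)*(j - 1)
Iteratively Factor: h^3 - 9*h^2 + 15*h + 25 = (h - 5)*(h^2 - 4*h - 5) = (h - 5)^2*(h + 1)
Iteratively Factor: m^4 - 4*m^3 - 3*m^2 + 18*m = (m)*(m^3 - 4*m^2 - 3*m + 18) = m*(m - 3)*(m^2 - m - 6) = m*(m - 3)^2*(m + 2)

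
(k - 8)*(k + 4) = k^2 - 4*k - 32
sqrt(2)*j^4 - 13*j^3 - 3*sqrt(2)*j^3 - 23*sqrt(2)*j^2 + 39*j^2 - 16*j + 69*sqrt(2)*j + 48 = (j - 3)*(j - 8*sqrt(2))*(j + sqrt(2))*(sqrt(2)*j + 1)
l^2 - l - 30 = (l - 6)*(l + 5)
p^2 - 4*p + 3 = (p - 3)*(p - 1)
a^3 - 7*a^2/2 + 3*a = a*(a - 2)*(a - 3/2)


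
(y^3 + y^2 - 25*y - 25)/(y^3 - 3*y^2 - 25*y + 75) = (y + 1)/(y - 3)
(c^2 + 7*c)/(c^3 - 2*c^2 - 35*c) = (c + 7)/(c^2 - 2*c - 35)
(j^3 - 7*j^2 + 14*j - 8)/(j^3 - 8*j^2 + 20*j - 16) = (j - 1)/(j - 2)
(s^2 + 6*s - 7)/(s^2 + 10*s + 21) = (s - 1)/(s + 3)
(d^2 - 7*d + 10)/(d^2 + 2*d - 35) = (d - 2)/(d + 7)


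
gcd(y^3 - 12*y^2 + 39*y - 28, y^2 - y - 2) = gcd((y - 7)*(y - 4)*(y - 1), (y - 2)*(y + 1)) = 1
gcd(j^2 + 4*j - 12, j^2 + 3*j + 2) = 1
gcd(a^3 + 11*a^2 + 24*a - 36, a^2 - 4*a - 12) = 1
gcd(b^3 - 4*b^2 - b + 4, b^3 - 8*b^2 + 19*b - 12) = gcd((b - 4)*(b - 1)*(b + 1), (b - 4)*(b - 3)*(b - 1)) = b^2 - 5*b + 4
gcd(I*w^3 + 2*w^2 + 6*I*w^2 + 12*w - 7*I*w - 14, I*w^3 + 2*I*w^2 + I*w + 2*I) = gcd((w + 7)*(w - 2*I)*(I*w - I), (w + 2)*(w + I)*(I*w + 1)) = 1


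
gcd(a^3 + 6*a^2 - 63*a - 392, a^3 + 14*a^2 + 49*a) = a^2 + 14*a + 49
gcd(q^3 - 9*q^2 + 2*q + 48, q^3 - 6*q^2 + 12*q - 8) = 1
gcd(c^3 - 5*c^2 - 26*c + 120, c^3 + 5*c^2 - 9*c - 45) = c + 5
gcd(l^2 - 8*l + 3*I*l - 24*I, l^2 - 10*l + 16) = l - 8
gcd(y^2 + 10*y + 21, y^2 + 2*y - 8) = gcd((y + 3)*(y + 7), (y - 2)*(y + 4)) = 1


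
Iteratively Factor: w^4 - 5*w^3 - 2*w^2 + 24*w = (w - 3)*(w^3 - 2*w^2 - 8*w) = (w - 3)*(w + 2)*(w^2 - 4*w) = (w - 4)*(w - 3)*(w + 2)*(w)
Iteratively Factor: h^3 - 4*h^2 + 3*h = (h - 3)*(h^2 - h) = h*(h - 3)*(h - 1)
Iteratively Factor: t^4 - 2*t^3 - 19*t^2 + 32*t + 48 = (t - 4)*(t^3 + 2*t^2 - 11*t - 12) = (t - 4)*(t + 1)*(t^2 + t - 12) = (t - 4)*(t - 3)*(t + 1)*(t + 4)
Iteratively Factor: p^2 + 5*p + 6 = (p + 3)*(p + 2)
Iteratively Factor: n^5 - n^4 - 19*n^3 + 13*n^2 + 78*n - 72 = (n - 2)*(n^4 + n^3 - 17*n^2 - 21*n + 36) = (n - 2)*(n + 3)*(n^3 - 2*n^2 - 11*n + 12) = (n - 2)*(n - 1)*(n + 3)*(n^2 - n - 12) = (n - 2)*(n - 1)*(n + 3)^2*(n - 4)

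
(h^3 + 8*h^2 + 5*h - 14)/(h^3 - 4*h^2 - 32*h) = (-h^3 - 8*h^2 - 5*h + 14)/(h*(-h^2 + 4*h + 32))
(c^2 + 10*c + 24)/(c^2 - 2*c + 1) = (c^2 + 10*c + 24)/(c^2 - 2*c + 1)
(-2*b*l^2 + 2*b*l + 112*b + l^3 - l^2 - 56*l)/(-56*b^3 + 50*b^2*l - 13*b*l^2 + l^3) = (l^2 - l - 56)/(28*b^2 - 11*b*l + l^2)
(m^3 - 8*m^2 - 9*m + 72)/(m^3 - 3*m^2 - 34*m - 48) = (m - 3)/(m + 2)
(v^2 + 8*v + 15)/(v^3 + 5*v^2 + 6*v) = (v + 5)/(v*(v + 2))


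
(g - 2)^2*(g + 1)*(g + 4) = g^4 + g^3 - 12*g^2 + 4*g + 16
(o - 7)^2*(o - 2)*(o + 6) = o^4 - 10*o^3 - 19*o^2 + 364*o - 588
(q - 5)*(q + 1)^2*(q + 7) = q^4 + 4*q^3 - 30*q^2 - 68*q - 35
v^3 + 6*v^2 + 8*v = v*(v + 2)*(v + 4)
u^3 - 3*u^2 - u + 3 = (u - 3)*(u - 1)*(u + 1)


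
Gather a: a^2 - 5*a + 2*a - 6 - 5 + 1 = a^2 - 3*a - 10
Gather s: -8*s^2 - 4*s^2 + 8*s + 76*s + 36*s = -12*s^2 + 120*s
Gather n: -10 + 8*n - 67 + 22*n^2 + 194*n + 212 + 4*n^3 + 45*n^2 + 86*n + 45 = 4*n^3 + 67*n^2 + 288*n + 180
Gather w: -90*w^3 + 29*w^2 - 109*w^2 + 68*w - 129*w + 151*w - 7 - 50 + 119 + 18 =-90*w^3 - 80*w^2 + 90*w + 80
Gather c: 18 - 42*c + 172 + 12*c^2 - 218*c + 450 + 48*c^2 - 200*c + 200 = 60*c^2 - 460*c + 840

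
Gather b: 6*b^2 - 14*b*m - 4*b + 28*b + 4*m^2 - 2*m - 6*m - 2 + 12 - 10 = 6*b^2 + b*(24 - 14*m) + 4*m^2 - 8*m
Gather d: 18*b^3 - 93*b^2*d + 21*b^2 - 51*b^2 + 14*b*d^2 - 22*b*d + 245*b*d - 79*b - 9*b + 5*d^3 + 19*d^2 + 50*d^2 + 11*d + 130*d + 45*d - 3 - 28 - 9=18*b^3 - 30*b^2 - 88*b + 5*d^3 + d^2*(14*b + 69) + d*(-93*b^2 + 223*b + 186) - 40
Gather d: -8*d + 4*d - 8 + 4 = -4*d - 4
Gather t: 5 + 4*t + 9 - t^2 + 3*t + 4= -t^2 + 7*t + 18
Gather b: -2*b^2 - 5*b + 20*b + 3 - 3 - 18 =-2*b^2 + 15*b - 18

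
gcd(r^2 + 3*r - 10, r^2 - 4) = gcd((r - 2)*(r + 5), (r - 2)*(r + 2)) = r - 2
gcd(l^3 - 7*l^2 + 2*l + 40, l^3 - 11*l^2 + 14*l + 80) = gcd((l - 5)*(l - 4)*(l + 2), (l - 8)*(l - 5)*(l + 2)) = l^2 - 3*l - 10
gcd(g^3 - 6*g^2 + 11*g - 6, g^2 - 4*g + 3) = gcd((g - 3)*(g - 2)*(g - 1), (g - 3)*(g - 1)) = g^2 - 4*g + 3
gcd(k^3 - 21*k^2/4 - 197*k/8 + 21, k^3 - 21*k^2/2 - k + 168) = k^2 - 9*k/2 - 28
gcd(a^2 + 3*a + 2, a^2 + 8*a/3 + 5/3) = a + 1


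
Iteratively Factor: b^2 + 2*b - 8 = (b - 2)*(b + 4)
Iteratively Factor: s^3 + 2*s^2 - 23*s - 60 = (s + 3)*(s^2 - s - 20) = (s + 3)*(s + 4)*(s - 5)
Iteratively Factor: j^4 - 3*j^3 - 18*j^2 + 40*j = (j + 4)*(j^3 - 7*j^2 + 10*j) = j*(j + 4)*(j^2 - 7*j + 10) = j*(j - 5)*(j + 4)*(j - 2)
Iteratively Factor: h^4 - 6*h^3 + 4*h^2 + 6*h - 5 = (h - 1)*(h^3 - 5*h^2 - h + 5) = (h - 5)*(h - 1)*(h^2 - 1) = (h - 5)*(h - 1)*(h + 1)*(h - 1)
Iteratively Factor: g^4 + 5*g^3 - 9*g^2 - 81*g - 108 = (g + 3)*(g^3 + 2*g^2 - 15*g - 36) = (g - 4)*(g + 3)*(g^2 + 6*g + 9) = (g - 4)*(g + 3)^2*(g + 3)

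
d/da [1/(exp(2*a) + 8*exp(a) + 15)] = 2*(-exp(a) - 4)*exp(a)/(exp(2*a) + 8*exp(a) + 15)^2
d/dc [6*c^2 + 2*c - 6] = 12*c + 2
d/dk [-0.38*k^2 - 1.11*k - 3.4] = -0.76*k - 1.11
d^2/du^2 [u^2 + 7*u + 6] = 2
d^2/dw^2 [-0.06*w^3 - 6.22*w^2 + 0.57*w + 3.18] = -0.36*w - 12.44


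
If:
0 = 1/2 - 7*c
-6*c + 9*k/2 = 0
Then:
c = 1/14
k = 2/21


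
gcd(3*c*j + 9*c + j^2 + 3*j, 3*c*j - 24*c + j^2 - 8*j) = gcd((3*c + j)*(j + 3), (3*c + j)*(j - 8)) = 3*c + j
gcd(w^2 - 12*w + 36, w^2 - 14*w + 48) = w - 6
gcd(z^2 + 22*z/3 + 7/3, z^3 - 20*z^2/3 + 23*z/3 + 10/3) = z + 1/3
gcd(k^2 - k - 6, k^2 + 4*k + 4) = k + 2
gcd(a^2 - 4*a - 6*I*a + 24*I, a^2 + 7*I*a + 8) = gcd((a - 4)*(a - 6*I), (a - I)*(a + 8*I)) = 1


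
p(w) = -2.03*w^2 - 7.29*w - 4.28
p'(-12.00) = 41.43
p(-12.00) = -209.12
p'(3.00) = -19.47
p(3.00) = -44.42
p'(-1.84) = 0.18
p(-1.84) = 2.26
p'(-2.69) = 3.63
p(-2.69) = 0.64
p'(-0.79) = -4.08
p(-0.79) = 0.21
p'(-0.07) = -7.01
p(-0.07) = -3.78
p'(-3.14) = 5.46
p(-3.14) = -1.40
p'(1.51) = -13.42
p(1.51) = -19.92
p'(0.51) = -9.36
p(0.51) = -8.53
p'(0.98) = -11.27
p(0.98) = -13.37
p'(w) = -4.06*w - 7.29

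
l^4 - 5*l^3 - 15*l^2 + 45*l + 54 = (l - 6)*(l - 3)*(l + 1)*(l + 3)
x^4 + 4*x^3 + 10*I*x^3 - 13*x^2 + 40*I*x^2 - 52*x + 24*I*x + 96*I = (x + 4)*(x - I)*(x + 3*I)*(x + 8*I)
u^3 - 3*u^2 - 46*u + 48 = (u - 8)*(u - 1)*(u + 6)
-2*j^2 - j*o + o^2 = (-2*j + o)*(j + o)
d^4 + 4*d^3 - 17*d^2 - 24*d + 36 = (d - 3)*(d - 1)*(d + 2)*(d + 6)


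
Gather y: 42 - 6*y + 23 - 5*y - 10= 55 - 11*y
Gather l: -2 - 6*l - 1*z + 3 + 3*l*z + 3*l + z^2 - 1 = l*(3*z - 3) + z^2 - z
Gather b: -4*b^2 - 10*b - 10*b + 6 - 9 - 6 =-4*b^2 - 20*b - 9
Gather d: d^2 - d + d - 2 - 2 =d^2 - 4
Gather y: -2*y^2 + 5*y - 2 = -2*y^2 + 5*y - 2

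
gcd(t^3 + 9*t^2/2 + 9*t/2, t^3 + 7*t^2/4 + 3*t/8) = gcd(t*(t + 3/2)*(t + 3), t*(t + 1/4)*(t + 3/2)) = t^2 + 3*t/2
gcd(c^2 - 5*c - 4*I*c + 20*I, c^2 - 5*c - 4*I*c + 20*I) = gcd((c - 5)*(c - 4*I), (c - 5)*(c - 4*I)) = c^2 + c*(-5 - 4*I) + 20*I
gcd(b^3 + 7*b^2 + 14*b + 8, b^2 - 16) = b + 4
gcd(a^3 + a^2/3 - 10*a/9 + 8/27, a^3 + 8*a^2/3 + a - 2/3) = a - 1/3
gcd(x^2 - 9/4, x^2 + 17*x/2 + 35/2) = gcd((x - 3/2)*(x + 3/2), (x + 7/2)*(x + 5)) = 1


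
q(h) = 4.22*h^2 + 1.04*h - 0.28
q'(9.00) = 77.00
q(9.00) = 350.90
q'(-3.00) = -24.28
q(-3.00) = 34.58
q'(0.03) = 1.29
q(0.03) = -0.25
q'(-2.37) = -18.96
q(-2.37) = 20.96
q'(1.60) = 14.54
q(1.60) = 12.19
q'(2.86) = 25.18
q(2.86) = 37.21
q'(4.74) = 41.05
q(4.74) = 99.46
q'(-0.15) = -0.23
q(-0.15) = -0.34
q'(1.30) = 12.01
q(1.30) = 8.20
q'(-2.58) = -20.74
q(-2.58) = 25.13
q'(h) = 8.44*h + 1.04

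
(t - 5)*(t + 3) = t^2 - 2*t - 15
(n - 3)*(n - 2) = n^2 - 5*n + 6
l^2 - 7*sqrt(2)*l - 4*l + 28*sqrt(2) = (l - 4)*(l - 7*sqrt(2))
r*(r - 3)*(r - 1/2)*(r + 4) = r^4 + r^3/2 - 25*r^2/2 + 6*r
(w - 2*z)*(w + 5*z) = w^2 + 3*w*z - 10*z^2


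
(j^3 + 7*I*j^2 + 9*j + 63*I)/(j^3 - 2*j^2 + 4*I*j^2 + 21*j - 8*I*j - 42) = (j + 3*I)/(j - 2)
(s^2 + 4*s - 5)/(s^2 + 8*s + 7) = (s^2 + 4*s - 5)/(s^2 + 8*s + 7)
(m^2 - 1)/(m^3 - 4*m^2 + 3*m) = (m + 1)/(m*(m - 3))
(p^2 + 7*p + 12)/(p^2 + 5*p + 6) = (p + 4)/(p + 2)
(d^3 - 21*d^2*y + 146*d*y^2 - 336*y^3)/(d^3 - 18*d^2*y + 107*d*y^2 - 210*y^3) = (-d + 8*y)/(-d + 5*y)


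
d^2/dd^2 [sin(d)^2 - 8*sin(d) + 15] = 8*sin(d) + 2*cos(2*d)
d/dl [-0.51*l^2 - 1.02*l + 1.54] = -1.02*l - 1.02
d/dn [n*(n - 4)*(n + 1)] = 3*n^2 - 6*n - 4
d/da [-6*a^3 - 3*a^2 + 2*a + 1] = -18*a^2 - 6*a + 2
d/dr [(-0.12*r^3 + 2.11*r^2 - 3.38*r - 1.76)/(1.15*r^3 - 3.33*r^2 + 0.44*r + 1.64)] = (-2.0269*r^4 + 7.6684*r^3 - 4.8454*r^2 - 4.8008*r - 4.7688)/(1.3225*r^6 - 7.659*r^5 + 12.1009*r^4 + 0.841599999999999*r^3 - 10.7288*r^2 + 1.4432*r + 2.6896)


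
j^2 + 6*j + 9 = (j + 3)^2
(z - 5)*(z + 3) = z^2 - 2*z - 15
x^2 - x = x*(x - 1)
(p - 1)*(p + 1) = p^2 - 1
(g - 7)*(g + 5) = g^2 - 2*g - 35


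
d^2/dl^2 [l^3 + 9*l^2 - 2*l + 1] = 6*l + 18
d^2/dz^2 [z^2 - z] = 2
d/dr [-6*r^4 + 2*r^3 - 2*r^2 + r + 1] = -24*r^3 + 6*r^2 - 4*r + 1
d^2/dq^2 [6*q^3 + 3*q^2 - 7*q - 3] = 36*q + 6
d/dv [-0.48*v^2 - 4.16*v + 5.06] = -0.96*v - 4.16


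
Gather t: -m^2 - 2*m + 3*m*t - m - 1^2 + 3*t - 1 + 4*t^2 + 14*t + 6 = -m^2 - 3*m + 4*t^2 + t*(3*m + 17) + 4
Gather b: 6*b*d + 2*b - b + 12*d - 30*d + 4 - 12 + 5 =b*(6*d + 1) - 18*d - 3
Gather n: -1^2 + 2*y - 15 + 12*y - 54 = 14*y - 70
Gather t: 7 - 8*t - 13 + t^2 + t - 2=t^2 - 7*t - 8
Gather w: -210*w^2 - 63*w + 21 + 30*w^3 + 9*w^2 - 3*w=30*w^3 - 201*w^2 - 66*w + 21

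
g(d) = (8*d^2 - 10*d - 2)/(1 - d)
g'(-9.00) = -8.04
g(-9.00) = 73.60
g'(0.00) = -12.00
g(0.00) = -2.00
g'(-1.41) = -8.69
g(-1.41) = 11.62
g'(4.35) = -8.36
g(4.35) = -31.61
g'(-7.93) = -8.05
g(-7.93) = 64.99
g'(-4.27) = -8.14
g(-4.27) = 35.40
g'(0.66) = -42.60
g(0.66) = -15.04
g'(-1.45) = -8.67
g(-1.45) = 11.97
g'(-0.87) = -9.14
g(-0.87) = 6.82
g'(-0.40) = -10.04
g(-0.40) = 2.34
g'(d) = (16*d - 10)/(1 - d) + (8*d^2 - 10*d - 2)/(1 - d)^2 = 4*(-2*d^2 + 4*d - 3)/(d^2 - 2*d + 1)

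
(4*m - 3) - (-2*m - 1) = 6*m - 2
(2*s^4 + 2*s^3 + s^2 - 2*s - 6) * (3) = 6*s^4 + 6*s^3 + 3*s^2 - 6*s - 18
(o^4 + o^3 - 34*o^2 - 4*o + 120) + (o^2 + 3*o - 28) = o^4 + o^3 - 33*o^2 - o + 92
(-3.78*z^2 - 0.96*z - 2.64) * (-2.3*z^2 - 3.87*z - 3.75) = 8.694*z^4 + 16.8366*z^3 + 23.9622*z^2 + 13.8168*z + 9.9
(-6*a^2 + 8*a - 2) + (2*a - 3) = -6*a^2 + 10*a - 5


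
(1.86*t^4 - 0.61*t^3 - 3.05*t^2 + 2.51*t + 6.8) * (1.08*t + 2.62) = 2.0088*t^5 + 4.2144*t^4 - 4.8922*t^3 - 5.2802*t^2 + 13.9202*t + 17.816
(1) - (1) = 0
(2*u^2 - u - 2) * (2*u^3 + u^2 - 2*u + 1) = 4*u^5 - 9*u^3 + 2*u^2 + 3*u - 2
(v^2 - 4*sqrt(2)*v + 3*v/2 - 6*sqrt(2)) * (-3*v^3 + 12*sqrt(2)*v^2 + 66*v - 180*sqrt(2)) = -3*v^5 - 9*v^4/2 + 24*sqrt(2)*v^4 - 30*v^3 + 36*sqrt(2)*v^3 - 444*sqrt(2)*v^2 - 45*v^2 - 666*sqrt(2)*v + 1440*v + 2160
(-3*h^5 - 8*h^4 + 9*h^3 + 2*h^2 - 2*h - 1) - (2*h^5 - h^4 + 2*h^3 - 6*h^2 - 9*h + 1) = -5*h^5 - 7*h^4 + 7*h^3 + 8*h^2 + 7*h - 2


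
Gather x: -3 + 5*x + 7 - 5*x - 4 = 0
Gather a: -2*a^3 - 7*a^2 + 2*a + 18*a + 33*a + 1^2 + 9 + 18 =-2*a^3 - 7*a^2 + 53*a + 28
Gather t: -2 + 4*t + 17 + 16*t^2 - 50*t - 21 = 16*t^2 - 46*t - 6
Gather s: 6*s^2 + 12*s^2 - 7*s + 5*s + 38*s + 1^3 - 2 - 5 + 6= 18*s^2 + 36*s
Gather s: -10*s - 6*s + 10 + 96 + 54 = 160 - 16*s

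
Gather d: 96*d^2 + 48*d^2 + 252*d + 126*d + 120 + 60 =144*d^2 + 378*d + 180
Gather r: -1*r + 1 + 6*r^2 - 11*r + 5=6*r^2 - 12*r + 6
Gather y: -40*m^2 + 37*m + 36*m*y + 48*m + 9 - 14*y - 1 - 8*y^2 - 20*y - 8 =-40*m^2 + 85*m - 8*y^2 + y*(36*m - 34)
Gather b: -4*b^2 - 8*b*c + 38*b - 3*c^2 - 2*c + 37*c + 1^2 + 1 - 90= -4*b^2 + b*(38 - 8*c) - 3*c^2 + 35*c - 88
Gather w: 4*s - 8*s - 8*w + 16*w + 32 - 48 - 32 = -4*s + 8*w - 48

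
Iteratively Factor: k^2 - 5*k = (k - 5)*(k)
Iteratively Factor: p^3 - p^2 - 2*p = (p + 1)*(p^2 - 2*p) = p*(p + 1)*(p - 2)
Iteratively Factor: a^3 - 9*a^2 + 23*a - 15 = (a - 1)*(a^2 - 8*a + 15) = (a - 3)*(a - 1)*(a - 5)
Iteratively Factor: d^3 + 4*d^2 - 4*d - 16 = (d + 4)*(d^2 - 4) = (d + 2)*(d + 4)*(d - 2)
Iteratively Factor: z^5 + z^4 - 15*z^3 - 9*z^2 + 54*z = (z + 3)*(z^4 - 2*z^3 - 9*z^2 + 18*z) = (z - 2)*(z + 3)*(z^3 - 9*z) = z*(z - 2)*(z + 3)*(z^2 - 9) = z*(z - 2)*(z + 3)^2*(z - 3)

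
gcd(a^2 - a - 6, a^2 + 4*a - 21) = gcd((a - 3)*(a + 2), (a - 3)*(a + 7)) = a - 3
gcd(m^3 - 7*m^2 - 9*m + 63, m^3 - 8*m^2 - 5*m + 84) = m^2 - 4*m - 21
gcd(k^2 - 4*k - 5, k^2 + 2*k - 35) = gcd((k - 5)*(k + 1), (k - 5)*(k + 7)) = k - 5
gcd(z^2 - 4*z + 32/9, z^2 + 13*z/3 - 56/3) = z - 8/3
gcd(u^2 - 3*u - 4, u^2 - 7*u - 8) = u + 1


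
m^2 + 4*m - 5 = (m - 1)*(m + 5)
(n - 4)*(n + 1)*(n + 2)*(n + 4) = n^4 + 3*n^3 - 14*n^2 - 48*n - 32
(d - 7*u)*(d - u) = d^2 - 8*d*u + 7*u^2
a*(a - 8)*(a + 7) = a^3 - a^2 - 56*a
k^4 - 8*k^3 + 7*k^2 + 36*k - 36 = (k - 6)*(k - 3)*(k - 1)*(k + 2)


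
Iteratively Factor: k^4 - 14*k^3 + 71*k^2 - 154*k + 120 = (k - 5)*(k^3 - 9*k^2 + 26*k - 24) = (k - 5)*(k - 3)*(k^2 - 6*k + 8) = (k - 5)*(k - 4)*(k - 3)*(k - 2)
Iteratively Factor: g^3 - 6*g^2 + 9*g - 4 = (g - 4)*(g^2 - 2*g + 1) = (g - 4)*(g - 1)*(g - 1)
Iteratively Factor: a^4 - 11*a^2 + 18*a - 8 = (a - 1)*(a^3 + a^2 - 10*a + 8) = (a - 2)*(a - 1)*(a^2 + 3*a - 4) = (a - 2)*(a - 1)^2*(a + 4)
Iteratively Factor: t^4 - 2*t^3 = (t)*(t^3 - 2*t^2) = t^2*(t^2 - 2*t) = t^3*(t - 2)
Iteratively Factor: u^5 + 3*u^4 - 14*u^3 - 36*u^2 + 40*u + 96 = (u - 2)*(u^4 + 5*u^3 - 4*u^2 - 44*u - 48) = (u - 2)*(u + 2)*(u^3 + 3*u^2 - 10*u - 24) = (u - 2)*(u + 2)*(u + 4)*(u^2 - u - 6) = (u - 2)*(u + 2)^2*(u + 4)*(u - 3)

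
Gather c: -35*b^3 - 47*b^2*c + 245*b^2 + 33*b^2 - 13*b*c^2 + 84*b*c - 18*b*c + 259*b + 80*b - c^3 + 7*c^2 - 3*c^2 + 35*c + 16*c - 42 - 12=-35*b^3 + 278*b^2 + 339*b - c^3 + c^2*(4 - 13*b) + c*(-47*b^2 + 66*b + 51) - 54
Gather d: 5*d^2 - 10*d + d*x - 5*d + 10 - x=5*d^2 + d*(x - 15) - x + 10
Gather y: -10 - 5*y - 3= -5*y - 13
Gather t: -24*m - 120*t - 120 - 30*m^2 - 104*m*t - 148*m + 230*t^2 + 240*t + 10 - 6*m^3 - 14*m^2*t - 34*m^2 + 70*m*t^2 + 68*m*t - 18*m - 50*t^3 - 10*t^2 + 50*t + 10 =-6*m^3 - 64*m^2 - 190*m - 50*t^3 + t^2*(70*m + 220) + t*(-14*m^2 - 36*m + 170) - 100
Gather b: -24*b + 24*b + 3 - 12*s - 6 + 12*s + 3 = 0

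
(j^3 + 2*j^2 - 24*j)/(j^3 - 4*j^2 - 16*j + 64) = j*(j + 6)/(j^2 - 16)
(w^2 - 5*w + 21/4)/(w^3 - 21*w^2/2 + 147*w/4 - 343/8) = 2*(2*w - 3)/(4*w^2 - 28*w + 49)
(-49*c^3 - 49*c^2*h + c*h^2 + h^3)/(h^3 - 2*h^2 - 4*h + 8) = (-49*c^3 - 49*c^2*h + c*h^2 + h^3)/(h^3 - 2*h^2 - 4*h + 8)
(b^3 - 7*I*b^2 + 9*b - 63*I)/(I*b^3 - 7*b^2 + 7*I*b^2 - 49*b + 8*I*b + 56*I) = (-I*b^3 - 7*b^2 - 9*I*b - 63)/(b^3 + 7*b^2*(1 + I) + b*(8 + 49*I) + 56)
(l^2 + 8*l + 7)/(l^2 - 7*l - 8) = (l + 7)/(l - 8)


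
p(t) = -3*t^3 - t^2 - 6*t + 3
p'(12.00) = -1326.00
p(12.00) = -5397.00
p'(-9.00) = -717.00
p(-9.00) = 2163.00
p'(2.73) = -78.54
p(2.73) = -81.87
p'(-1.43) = -21.54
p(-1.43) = 18.31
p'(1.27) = -23.06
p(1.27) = -12.38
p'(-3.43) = -105.02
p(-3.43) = 132.88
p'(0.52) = -9.47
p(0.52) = -0.81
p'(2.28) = -57.35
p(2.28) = -51.44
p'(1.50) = -29.25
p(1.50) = -18.38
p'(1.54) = -30.42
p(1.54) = -19.57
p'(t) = -9*t^2 - 2*t - 6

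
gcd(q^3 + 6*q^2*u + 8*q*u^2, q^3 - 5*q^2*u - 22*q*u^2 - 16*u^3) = q + 2*u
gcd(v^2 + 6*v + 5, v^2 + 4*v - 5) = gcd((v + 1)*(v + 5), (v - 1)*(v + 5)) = v + 5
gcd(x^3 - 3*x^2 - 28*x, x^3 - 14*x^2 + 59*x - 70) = x - 7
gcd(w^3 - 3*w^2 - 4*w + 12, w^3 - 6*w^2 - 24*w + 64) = w - 2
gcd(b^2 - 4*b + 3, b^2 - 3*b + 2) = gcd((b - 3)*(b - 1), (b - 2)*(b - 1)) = b - 1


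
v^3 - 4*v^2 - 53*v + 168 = (v - 8)*(v - 3)*(v + 7)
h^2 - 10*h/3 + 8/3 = (h - 2)*(h - 4/3)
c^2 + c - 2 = (c - 1)*(c + 2)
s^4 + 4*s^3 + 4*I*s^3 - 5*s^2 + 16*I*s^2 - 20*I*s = s*(s - 1)*(s + 5)*(s + 4*I)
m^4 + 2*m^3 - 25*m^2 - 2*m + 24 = (m - 4)*(m - 1)*(m + 1)*(m + 6)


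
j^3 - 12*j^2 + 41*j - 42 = (j - 7)*(j - 3)*(j - 2)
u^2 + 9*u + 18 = (u + 3)*(u + 6)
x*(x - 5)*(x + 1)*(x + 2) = x^4 - 2*x^3 - 13*x^2 - 10*x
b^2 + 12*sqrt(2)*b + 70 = (b + 5*sqrt(2))*(b + 7*sqrt(2))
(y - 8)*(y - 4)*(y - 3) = y^3 - 15*y^2 + 68*y - 96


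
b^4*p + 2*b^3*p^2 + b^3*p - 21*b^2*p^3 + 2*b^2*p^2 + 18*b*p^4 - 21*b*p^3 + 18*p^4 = (b - 3*p)*(b - p)*(b + 6*p)*(b*p + p)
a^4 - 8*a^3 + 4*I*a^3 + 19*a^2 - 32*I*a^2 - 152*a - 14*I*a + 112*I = (a - 8)*(a - 2*I)*(a - I)*(a + 7*I)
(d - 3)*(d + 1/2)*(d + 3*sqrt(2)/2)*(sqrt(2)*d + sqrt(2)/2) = sqrt(2)*d^4 - 2*sqrt(2)*d^3 + 3*d^3 - 6*d^2 - 11*sqrt(2)*d^2/4 - 33*d/4 - 3*sqrt(2)*d/4 - 9/4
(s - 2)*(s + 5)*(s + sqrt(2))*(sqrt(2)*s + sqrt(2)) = sqrt(2)*s^4 + 2*s^3 + 4*sqrt(2)*s^3 - 7*sqrt(2)*s^2 + 8*s^2 - 10*sqrt(2)*s - 14*s - 20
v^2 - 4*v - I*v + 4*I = (v - 4)*(v - I)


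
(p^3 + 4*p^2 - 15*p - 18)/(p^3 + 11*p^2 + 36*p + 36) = (p^2 - 2*p - 3)/(p^2 + 5*p + 6)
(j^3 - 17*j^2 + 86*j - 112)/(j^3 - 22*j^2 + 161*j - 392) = (j - 2)/(j - 7)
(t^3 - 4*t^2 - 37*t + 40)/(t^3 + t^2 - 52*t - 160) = (t - 1)/(t + 4)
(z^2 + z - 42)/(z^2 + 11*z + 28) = (z - 6)/(z + 4)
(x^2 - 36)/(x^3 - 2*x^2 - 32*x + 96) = (x - 6)/(x^2 - 8*x + 16)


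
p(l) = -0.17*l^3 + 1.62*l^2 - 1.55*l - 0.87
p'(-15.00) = -164.90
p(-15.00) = 960.63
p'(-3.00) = -15.86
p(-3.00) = 22.95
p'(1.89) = 2.75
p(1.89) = 0.84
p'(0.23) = -0.83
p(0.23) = -1.14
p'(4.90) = 2.08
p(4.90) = 10.43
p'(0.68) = 0.42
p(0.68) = -1.23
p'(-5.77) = -37.22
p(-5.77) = 94.67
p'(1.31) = 1.82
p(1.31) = -0.50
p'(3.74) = 3.43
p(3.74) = 7.10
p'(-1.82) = -9.14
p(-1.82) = 8.34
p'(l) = -0.51*l^2 + 3.24*l - 1.55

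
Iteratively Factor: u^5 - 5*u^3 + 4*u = (u)*(u^4 - 5*u^2 + 4) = u*(u + 2)*(u^3 - 2*u^2 - u + 2) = u*(u - 2)*(u + 2)*(u^2 - 1) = u*(u - 2)*(u + 1)*(u + 2)*(u - 1)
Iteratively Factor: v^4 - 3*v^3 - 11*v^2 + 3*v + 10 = (v - 5)*(v^3 + 2*v^2 - v - 2) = (v - 5)*(v + 1)*(v^2 + v - 2) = (v - 5)*(v + 1)*(v + 2)*(v - 1)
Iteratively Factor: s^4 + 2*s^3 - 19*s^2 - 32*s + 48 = (s - 4)*(s^3 + 6*s^2 + 5*s - 12) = (s - 4)*(s + 4)*(s^2 + 2*s - 3) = (s - 4)*(s - 1)*(s + 4)*(s + 3)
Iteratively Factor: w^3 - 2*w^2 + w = (w - 1)*(w^2 - w) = w*(w - 1)*(w - 1)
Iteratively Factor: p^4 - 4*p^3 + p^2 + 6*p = (p - 3)*(p^3 - p^2 - 2*p) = (p - 3)*(p + 1)*(p^2 - 2*p) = (p - 3)*(p - 2)*(p + 1)*(p)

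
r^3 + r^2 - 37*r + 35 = (r - 5)*(r - 1)*(r + 7)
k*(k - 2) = k^2 - 2*k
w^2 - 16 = (w - 4)*(w + 4)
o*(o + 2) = o^2 + 2*o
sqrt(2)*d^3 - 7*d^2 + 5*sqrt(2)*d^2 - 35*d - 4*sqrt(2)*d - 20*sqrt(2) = (d + 5)*(d - 4*sqrt(2))*(sqrt(2)*d + 1)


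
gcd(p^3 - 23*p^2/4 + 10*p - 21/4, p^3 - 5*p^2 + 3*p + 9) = p - 3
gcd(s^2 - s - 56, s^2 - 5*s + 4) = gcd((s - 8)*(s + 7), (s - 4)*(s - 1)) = 1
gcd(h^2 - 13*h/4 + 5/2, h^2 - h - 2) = h - 2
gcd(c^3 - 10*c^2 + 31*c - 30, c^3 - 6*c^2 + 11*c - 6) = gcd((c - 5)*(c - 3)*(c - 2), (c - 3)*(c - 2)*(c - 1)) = c^2 - 5*c + 6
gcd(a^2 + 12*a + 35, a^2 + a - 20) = a + 5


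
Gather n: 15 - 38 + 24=1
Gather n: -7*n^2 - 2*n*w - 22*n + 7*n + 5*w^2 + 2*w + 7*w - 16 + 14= -7*n^2 + n*(-2*w - 15) + 5*w^2 + 9*w - 2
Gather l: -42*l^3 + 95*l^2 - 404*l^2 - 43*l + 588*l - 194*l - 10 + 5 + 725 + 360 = -42*l^3 - 309*l^2 + 351*l + 1080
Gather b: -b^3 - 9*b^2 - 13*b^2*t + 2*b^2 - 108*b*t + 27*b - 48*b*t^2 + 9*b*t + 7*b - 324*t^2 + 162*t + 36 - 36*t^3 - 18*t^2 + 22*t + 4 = -b^3 + b^2*(-13*t - 7) + b*(-48*t^2 - 99*t + 34) - 36*t^3 - 342*t^2 + 184*t + 40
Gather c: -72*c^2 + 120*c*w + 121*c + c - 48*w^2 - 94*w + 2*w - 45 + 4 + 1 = -72*c^2 + c*(120*w + 122) - 48*w^2 - 92*w - 40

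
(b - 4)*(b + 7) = b^2 + 3*b - 28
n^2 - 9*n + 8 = (n - 8)*(n - 1)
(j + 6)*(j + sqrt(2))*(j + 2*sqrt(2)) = j^3 + 3*sqrt(2)*j^2 + 6*j^2 + 4*j + 18*sqrt(2)*j + 24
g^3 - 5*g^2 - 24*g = g*(g - 8)*(g + 3)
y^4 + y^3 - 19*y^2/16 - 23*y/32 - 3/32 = (y - 1)*(y + 1/4)^2*(y + 3/2)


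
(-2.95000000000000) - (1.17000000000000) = -4.12000000000000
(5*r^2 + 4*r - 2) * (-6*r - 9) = -30*r^3 - 69*r^2 - 24*r + 18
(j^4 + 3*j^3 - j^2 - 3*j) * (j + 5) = j^5 + 8*j^4 + 14*j^3 - 8*j^2 - 15*j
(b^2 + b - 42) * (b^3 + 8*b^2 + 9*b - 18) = b^5 + 9*b^4 - 25*b^3 - 345*b^2 - 396*b + 756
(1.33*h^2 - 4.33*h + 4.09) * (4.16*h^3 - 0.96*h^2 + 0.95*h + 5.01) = 5.5328*h^5 - 19.2896*h^4 + 22.4347*h^3 - 1.3766*h^2 - 17.8078*h + 20.4909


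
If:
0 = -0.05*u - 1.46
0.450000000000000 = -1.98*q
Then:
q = -0.23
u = -29.20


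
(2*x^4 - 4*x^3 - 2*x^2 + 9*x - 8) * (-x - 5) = -2*x^5 - 6*x^4 + 22*x^3 + x^2 - 37*x + 40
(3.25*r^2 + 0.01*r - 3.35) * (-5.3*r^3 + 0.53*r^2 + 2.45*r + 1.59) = -17.225*r^5 + 1.6695*r^4 + 25.7228*r^3 + 3.4165*r^2 - 8.1916*r - 5.3265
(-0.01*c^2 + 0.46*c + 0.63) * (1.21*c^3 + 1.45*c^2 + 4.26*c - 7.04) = -0.0121*c^5 + 0.5421*c^4 + 1.3867*c^3 + 2.9435*c^2 - 0.5546*c - 4.4352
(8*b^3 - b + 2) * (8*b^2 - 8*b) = 64*b^5 - 64*b^4 - 8*b^3 + 24*b^2 - 16*b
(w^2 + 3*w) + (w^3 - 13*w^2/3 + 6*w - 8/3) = w^3 - 10*w^2/3 + 9*w - 8/3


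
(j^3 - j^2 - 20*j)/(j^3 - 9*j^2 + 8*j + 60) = j*(j + 4)/(j^2 - 4*j - 12)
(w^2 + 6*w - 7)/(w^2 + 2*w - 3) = (w + 7)/(w + 3)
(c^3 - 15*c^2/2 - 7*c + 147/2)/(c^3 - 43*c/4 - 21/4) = 2*(c - 7)/(2*c + 1)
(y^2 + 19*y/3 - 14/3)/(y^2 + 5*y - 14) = (y - 2/3)/(y - 2)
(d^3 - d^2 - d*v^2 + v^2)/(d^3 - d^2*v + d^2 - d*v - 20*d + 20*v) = (d^2 + d*v - d - v)/(d^2 + d - 20)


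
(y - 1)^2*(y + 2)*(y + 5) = y^4 + 5*y^3 - 3*y^2 - 13*y + 10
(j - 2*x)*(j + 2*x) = j^2 - 4*x^2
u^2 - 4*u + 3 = (u - 3)*(u - 1)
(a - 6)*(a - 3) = a^2 - 9*a + 18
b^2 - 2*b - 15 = (b - 5)*(b + 3)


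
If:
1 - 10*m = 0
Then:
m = 1/10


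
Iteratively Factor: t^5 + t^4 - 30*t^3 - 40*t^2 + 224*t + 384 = (t + 3)*(t^4 - 2*t^3 - 24*t^2 + 32*t + 128) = (t + 2)*(t + 3)*(t^3 - 4*t^2 - 16*t + 64) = (t + 2)*(t + 3)*(t + 4)*(t^2 - 8*t + 16) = (t - 4)*(t + 2)*(t + 3)*(t + 4)*(t - 4)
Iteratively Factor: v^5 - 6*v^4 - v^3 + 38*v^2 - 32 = (v - 4)*(v^4 - 2*v^3 - 9*v^2 + 2*v + 8) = (v - 4)^2*(v^3 + 2*v^2 - v - 2) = (v - 4)^2*(v - 1)*(v^2 + 3*v + 2) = (v - 4)^2*(v - 1)*(v + 2)*(v + 1)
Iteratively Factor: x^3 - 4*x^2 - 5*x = (x - 5)*(x^2 + x) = (x - 5)*(x + 1)*(x)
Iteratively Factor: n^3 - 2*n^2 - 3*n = (n - 3)*(n^2 + n) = n*(n - 3)*(n + 1)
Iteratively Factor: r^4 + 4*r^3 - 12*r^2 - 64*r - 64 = (r + 2)*(r^3 + 2*r^2 - 16*r - 32) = (r + 2)^2*(r^2 - 16) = (r - 4)*(r + 2)^2*(r + 4)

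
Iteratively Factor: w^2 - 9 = (w - 3)*(w + 3)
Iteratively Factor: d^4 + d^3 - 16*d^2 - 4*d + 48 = (d - 2)*(d^3 + 3*d^2 - 10*d - 24) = (d - 2)*(d + 4)*(d^2 - d - 6) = (d - 2)*(d + 2)*(d + 4)*(d - 3)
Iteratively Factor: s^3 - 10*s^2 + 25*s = (s)*(s^2 - 10*s + 25) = s*(s - 5)*(s - 5)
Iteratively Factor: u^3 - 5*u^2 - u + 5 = (u - 1)*(u^2 - 4*u - 5) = (u - 1)*(u + 1)*(u - 5)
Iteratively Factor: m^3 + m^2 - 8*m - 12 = (m + 2)*(m^2 - m - 6) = (m - 3)*(m + 2)*(m + 2)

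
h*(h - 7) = h^2 - 7*h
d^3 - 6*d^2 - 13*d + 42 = (d - 7)*(d - 2)*(d + 3)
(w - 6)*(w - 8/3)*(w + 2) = w^3 - 20*w^2/3 - 4*w/3 + 32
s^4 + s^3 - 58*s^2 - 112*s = s*(s - 8)*(s + 2)*(s + 7)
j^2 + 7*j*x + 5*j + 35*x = (j + 5)*(j + 7*x)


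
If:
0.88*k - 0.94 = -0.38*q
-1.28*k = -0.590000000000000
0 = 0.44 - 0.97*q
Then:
No Solution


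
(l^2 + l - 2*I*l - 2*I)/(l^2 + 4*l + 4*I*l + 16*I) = (l^2 + l*(1 - 2*I) - 2*I)/(l^2 + 4*l*(1 + I) + 16*I)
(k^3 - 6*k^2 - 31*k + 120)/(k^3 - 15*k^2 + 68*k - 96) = (k + 5)/(k - 4)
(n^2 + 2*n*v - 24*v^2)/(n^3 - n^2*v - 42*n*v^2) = (-n + 4*v)/(n*(-n + 7*v))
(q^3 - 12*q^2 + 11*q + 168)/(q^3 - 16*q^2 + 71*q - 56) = (q + 3)/(q - 1)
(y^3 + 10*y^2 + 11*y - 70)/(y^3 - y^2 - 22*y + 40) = (y + 7)/(y - 4)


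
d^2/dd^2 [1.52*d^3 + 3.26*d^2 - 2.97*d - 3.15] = 9.12*d + 6.52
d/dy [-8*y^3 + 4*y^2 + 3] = 8*y*(1 - 3*y)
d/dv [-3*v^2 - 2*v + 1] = -6*v - 2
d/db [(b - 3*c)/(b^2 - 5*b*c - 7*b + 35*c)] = (b^2 - 5*b*c - 7*b + 35*c + (b - 3*c)*(-2*b + 5*c + 7))/(b^2 - 5*b*c - 7*b + 35*c)^2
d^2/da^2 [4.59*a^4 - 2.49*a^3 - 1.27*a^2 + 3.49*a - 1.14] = 55.08*a^2 - 14.94*a - 2.54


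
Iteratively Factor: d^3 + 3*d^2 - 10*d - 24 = (d - 3)*(d^2 + 6*d + 8) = (d - 3)*(d + 4)*(d + 2)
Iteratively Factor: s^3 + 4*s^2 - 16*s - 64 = (s - 4)*(s^2 + 8*s + 16) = (s - 4)*(s + 4)*(s + 4)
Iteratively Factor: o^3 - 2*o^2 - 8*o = (o)*(o^2 - 2*o - 8) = o*(o - 4)*(o + 2)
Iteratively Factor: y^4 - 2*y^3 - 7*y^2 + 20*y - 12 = (y - 2)*(y^3 - 7*y + 6) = (y - 2)^2*(y^2 + 2*y - 3) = (y - 2)^2*(y + 3)*(y - 1)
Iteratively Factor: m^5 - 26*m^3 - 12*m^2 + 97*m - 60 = (m - 1)*(m^4 + m^3 - 25*m^2 - 37*m + 60) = (m - 1)^2*(m^3 + 2*m^2 - 23*m - 60) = (m - 1)^2*(m + 4)*(m^2 - 2*m - 15) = (m - 5)*(m - 1)^2*(m + 4)*(m + 3)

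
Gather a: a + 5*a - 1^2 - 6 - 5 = 6*a - 12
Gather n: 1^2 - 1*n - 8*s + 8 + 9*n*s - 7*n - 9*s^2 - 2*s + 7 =n*(9*s - 8) - 9*s^2 - 10*s + 16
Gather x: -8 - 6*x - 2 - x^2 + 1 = -x^2 - 6*x - 9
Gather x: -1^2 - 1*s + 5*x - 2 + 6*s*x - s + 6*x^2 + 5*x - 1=-2*s + 6*x^2 + x*(6*s + 10) - 4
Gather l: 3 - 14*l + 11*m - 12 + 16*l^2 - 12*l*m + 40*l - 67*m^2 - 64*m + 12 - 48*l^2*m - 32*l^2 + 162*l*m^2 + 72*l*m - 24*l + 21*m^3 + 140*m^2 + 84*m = l^2*(-48*m - 16) + l*(162*m^2 + 60*m + 2) + 21*m^3 + 73*m^2 + 31*m + 3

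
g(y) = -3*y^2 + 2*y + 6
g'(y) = 2 - 6*y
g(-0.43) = 4.59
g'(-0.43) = 4.58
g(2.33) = -5.63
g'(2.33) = -11.98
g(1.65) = 1.13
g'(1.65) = -7.90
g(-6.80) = -146.32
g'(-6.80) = 42.80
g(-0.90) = 1.77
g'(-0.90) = 7.40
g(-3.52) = -38.21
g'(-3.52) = 23.12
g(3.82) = -30.14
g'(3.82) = -20.92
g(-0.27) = 5.24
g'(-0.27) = 3.62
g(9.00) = -219.00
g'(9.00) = -52.00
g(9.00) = -219.00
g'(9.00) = -52.00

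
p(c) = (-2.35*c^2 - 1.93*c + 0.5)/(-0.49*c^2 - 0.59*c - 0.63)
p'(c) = (-4.7*c - 1.93)/(-0.49*c^2 - 0.59*c - 0.63) + (0.98*c + 0.59)*(-2.35*c^2 - 1.93*c + 0.5)/(-0.49*c^2 - 0.59*c - 0.63)^2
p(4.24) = 4.18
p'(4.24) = 0.17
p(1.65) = 3.09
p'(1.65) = 0.97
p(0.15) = -0.22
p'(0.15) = 3.83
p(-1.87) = 3.31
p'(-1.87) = -2.21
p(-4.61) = 4.87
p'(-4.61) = -0.07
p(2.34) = 3.60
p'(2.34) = 0.54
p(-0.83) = -1.01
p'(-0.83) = -4.60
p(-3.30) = 4.66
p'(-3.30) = -0.31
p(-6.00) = 4.92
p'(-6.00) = -0.02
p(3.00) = 3.88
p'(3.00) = 0.34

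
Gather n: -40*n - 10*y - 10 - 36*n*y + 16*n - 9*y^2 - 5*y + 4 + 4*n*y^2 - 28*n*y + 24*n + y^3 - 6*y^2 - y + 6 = n*(4*y^2 - 64*y) + y^3 - 15*y^2 - 16*y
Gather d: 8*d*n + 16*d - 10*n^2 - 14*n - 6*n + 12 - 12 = d*(8*n + 16) - 10*n^2 - 20*n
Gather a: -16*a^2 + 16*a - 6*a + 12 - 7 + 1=-16*a^2 + 10*a + 6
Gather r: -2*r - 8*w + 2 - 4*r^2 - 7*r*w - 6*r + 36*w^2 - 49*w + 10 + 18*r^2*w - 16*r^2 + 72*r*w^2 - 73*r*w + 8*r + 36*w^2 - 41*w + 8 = r^2*(18*w - 20) + r*(72*w^2 - 80*w) + 72*w^2 - 98*w + 20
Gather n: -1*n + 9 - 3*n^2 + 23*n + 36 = -3*n^2 + 22*n + 45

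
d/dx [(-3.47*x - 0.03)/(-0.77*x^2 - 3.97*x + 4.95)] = (2.6719*x^2 + 13.7759*x - (1.54*x + 3.97)*(3.47*x + 0.03) - 17.1765)/(0.77*x^2 + 3.97*x - 4.95)^2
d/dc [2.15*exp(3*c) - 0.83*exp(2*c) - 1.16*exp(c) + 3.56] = (6.45*exp(2*c) - 1.66*exp(c) - 1.16)*exp(c)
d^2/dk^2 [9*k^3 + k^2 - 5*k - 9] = 54*k + 2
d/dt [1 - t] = -1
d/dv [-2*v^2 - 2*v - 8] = -4*v - 2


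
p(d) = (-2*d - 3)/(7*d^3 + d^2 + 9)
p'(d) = (-2*d - 3)*(-21*d^2 - 2*d)/(7*d^3 + d^2 + 9)^2 - 2/(7*d^3 + d^2 + 9)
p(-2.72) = -0.02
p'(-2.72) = -0.01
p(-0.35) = -0.26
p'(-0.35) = -0.17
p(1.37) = -0.20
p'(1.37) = 0.22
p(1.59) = -0.16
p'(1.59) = 0.17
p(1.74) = -0.13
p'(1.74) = 0.14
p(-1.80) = -0.02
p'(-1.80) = 0.02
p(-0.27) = -0.28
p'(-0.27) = -0.19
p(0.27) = -0.38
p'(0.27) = -0.13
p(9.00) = 0.00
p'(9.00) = 0.00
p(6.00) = -0.00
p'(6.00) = 0.00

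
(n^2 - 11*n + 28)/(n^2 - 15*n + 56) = (n - 4)/(n - 8)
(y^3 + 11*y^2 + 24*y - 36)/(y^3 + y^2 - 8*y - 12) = (y^3 + 11*y^2 + 24*y - 36)/(y^3 + y^2 - 8*y - 12)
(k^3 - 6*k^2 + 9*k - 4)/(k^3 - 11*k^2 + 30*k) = (k^3 - 6*k^2 + 9*k - 4)/(k*(k^2 - 11*k + 30))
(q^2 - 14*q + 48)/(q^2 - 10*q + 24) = (q - 8)/(q - 4)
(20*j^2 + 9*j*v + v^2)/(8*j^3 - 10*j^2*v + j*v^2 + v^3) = (5*j + v)/(2*j^2 - 3*j*v + v^2)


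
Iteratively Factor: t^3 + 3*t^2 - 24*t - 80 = (t + 4)*(t^2 - t - 20) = (t + 4)^2*(t - 5)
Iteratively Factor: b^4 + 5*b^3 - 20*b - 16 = (b + 1)*(b^3 + 4*b^2 - 4*b - 16) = (b - 2)*(b + 1)*(b^2 + 6*b + 8) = (b - 2)*(b + 1)*(b + 4)*(b + 2)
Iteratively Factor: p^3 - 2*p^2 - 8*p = (p - 4)*(p^2 + 2*p) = (p - 4)*(p + 2)*(p)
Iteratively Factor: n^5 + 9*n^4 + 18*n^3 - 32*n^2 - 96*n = (n + 4)*(n^4 + 5*n^3 - 2*n^2 - 24*n) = n*(n + 4)*(n^3 + 5*n^2 - 2*n - 24) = n*(n + 4)^2*(n^2 + n - 6) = n*(n + 3)*(n + 4)^2*(n - 2)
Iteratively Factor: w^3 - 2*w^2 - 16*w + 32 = (w - 4)*(w^2 + 2*w - 8) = (w - 4)*(w - 2)*(w + 4)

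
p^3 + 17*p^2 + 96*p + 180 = (p + 5)*(p + 6)^2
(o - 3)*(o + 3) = o^2 - 9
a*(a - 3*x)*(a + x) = a^3 - 2*a^2*x - 3*a*x^2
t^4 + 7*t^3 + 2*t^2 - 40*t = t*(t - 2)*(t + 4)*(t + 5)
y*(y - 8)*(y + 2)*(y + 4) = y^4 - 2*y^3 - 40*y^2 - 64*y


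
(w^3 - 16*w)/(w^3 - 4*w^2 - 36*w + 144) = w*(w + 4)/(w^2 - 36)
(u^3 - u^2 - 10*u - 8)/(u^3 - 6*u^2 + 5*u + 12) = (u + 2)/(u - 3)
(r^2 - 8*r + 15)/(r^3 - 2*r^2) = (r^2 - 8*r + 15)/(r^2*(r - 2))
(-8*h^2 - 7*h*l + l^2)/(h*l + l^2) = (-8*h + l)/l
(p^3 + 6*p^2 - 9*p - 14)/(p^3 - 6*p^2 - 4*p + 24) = (p^2 + 8*p + 7)/(p^2 - 4*p - 12)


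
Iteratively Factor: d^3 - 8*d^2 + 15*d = (d - 5)*(d^2 - 3*d) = d*(d - 5)*(d - 3)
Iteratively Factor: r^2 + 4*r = (r)*(r + 4)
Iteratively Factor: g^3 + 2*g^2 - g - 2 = (g + 1)*(g^2 + g - 2) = (g - 1)*(g + 1)*(g + 2)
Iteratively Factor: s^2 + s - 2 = (s - 1)*(s + 2)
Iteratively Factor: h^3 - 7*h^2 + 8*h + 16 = (h - 4)*(h^2 - 3*h - 4) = (h - 4)^2*(h + 1)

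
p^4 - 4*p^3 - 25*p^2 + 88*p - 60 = (p - 6)*(p - 2)*(p - 1)*(p + 5)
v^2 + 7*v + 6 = (v + 1)*(v + 6)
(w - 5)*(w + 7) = w^2 + 2*w - 35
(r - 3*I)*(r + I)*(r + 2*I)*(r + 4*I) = r^4 + 4*I*r^3 + 7*r^2 + 34*I*r - 24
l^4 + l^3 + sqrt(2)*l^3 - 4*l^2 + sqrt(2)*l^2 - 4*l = l*(l + 1)*(l - sqrt(2))*(l + 2*sqrt(2))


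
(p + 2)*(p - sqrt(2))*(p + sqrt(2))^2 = p^4 + sqrt(2)*p^3 + 2*p^3 - 2*p^2 + 2*sqrt(2)*p^2 - 4*p - 2*sqrt(2)*p - 4*sqrt(2)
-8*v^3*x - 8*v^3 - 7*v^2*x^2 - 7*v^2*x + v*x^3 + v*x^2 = (-8*v + x)*(v + x)*(v*x + v)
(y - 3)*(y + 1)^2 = y^3 - y^2 - 5*y - 3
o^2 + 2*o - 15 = (o - 3)*(o + 5)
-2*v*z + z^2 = z*(-2*v + z)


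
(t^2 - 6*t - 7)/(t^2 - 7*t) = (t + 1)/t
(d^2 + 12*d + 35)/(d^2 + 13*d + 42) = (d + 5)/(d + 6)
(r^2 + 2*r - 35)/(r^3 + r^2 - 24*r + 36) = (r^2 + 2*r - 35)/(r^3 + r^2 - 24*r + 36)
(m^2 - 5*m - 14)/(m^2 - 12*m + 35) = (m + 2)/(m - 5)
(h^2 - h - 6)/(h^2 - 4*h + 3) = (h + 2)/(h - 1)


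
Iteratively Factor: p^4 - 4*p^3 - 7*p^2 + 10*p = (p - 5)*(p^3 + p^2 - 2*p) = (p - 5)*(p + 2)*(p^2 - p) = p*(p - 5)*(p + 2)*(p - 1)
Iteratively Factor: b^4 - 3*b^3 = (b - 3)*(b^3) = b*(b - 3)*(b^2) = b^2*(b - 3)*(b)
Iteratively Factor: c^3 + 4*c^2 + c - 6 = (c - 1)*(c^2 + 5*c + 6) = (c - 1)*(c + 3)*(c + 2)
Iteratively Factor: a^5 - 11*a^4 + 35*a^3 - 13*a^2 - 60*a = (a - 3)*(a^4 - 8*a^3 + 11*a^2 + 20*a) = (a - 5)*(a - 3)*(a^3 - 3*a^2 - 4*a) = (a - 5)*(a - 4)*(a - 3)*(a^2 + a) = (a - 5)*(a - 4)*(a - 3)*(a + 1)*(a)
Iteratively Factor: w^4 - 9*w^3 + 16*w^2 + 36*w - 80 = (w - 5)*(w^3 - 4*w^2 - 4*w + 16) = (w - 5)*(w + 2)*(w^2 - 6*w + 8) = (w - 5)*(w - 4)*(w + 2)*(w - 2)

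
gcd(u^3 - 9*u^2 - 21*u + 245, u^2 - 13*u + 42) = u - 7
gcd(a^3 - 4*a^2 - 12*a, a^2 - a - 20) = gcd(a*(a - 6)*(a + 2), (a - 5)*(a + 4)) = 1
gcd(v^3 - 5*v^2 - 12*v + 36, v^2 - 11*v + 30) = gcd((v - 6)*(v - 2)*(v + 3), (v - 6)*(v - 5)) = v - 6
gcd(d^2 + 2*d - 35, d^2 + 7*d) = d + 7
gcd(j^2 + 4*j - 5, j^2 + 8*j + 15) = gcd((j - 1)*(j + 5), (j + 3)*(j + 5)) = j + 5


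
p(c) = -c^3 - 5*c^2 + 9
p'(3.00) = -57.00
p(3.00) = -63.00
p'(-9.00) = -153.00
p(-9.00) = 333.00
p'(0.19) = -2.01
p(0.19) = 8.81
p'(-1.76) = 8.31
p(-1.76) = -1.04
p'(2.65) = -47.57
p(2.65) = -44.72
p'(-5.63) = -38.79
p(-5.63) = 28.97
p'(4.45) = -103.91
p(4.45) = -178.13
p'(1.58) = -23.29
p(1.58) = -7.43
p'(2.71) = -49.13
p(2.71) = -47.62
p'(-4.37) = -13.59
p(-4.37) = -3.03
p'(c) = -3*c^2 - 10*c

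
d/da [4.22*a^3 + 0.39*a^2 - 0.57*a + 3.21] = 12.66*a^2 + 0.78*a - 0.57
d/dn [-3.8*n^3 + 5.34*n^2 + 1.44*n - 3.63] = -11.4*n^2 + 10.68*n + 1.44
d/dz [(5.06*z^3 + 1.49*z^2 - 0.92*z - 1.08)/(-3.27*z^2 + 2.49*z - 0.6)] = (-16.5462*z^4 + 25.1988*z^3 - 8.4063*z^2 - 8.8512*z + 3.2412)/(10.6929*z^4 - 16.2846*z^3 + 10.1241*z^2 - 2.988*z + 0.36)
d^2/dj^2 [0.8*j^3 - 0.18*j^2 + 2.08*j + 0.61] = 4.8*j - 0.36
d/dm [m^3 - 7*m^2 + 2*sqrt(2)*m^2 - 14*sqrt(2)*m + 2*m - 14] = 3*m^2 - 14*m + 4*sqrt(2)*m - 14*sqrt(2) + 2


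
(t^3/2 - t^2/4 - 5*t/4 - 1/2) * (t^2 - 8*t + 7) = t^5/2 - 17*t^4/4 + 17*t^3/4 + 31*t^2/4 - 19*t/4 - 7/2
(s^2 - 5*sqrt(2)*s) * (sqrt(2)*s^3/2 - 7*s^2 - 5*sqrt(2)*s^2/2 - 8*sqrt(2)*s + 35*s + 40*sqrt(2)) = sqrt(2)*s^5/2 - 12*s^4 - 5*sqrt(2)*s^4/2 + 27*sqrt(2)*s^3 + 60*s^3 - 135*sqrt(2)*s^2 + 80*s^2 - 400*s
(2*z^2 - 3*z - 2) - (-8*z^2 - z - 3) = 10*z^2 - 2*z + 1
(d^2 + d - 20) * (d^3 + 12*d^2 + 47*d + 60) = d^5 + 13*d^4 + 39*d^3 - 133*d^2 - 880*d - 1200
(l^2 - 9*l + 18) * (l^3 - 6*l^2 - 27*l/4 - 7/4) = l^5 - 15*l^4 + 261*l^3/4 - 49*l^2 - 423*l/4 - 63/2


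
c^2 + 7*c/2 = c*(c + 7/2)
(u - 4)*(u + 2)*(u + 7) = u^3 + 5*u^2 - 22*u - 56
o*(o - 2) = o^2 - 2*o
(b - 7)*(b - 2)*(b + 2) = b^3 - 7*b^2 - 4*b + 28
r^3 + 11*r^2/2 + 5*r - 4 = (r - 1/2)*(r + 2)*(r + 4)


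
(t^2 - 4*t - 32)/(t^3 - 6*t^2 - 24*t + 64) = 1/(t - 2)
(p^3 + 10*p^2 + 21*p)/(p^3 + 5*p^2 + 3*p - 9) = p*(p + 7)/(p^2 + 2*p - 3)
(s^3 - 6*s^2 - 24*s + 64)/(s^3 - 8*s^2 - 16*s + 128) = (s - 2)/(s - 4)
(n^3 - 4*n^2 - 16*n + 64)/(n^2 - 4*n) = n - 16/n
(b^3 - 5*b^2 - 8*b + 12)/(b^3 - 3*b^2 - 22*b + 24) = (b + 2)/(b + 4)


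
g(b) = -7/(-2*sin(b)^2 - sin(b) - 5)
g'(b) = -7*(4*sin(b)*cos(b) + cos(b))/(-2*sin(b)^2 - sin(b) - 5)^2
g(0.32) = 1.27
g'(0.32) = -0.49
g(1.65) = 0.88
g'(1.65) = 0.04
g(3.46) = 1.43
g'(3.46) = -0.07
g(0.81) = 1.03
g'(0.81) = -0.41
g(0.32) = 1.27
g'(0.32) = -0.49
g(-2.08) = 1.24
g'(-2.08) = -0.27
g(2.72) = 1.22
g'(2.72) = 0.51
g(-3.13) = 1.40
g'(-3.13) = 0.27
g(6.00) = 1.44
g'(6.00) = 0.03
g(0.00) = 1.40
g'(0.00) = -0.28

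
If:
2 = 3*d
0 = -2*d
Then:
No Solution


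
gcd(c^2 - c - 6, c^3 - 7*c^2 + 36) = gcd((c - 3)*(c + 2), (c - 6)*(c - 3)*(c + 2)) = c^2 - c - 6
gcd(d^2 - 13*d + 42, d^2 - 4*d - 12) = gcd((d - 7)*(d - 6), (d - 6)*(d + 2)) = d - 6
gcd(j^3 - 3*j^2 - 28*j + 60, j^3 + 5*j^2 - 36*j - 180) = j^2 - j - 30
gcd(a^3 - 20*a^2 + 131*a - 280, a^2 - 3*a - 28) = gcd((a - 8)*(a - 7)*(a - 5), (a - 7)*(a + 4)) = a - 7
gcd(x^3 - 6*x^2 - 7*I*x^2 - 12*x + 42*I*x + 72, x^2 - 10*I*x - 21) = x - 3*I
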